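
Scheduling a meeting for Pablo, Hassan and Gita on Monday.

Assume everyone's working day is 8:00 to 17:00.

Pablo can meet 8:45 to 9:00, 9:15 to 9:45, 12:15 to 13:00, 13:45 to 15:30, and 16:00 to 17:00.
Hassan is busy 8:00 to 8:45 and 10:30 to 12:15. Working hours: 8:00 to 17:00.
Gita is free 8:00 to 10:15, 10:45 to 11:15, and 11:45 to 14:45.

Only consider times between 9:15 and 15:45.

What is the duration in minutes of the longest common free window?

Hassan free within 08:00–17:00: 08:45–10:30, 12:15–17:00.
Pablo ∩ Hassan: 08:45–09:00, 09:15–09:45, 12:15–13:00, 13:45–15:30, 16:00–17:00.
Pablo ∩ Hassan ∩ Gita: 08:45–09:00, 09:15–09:45, 12:15–13:00, 13:45–14:45.
Restricted to 09:15–15:45: 09:15–09:45, 12:15–13:00, 13:45–14:45.
Common window lengths: 30, 45, 60 min; longest is 60.

60 minutes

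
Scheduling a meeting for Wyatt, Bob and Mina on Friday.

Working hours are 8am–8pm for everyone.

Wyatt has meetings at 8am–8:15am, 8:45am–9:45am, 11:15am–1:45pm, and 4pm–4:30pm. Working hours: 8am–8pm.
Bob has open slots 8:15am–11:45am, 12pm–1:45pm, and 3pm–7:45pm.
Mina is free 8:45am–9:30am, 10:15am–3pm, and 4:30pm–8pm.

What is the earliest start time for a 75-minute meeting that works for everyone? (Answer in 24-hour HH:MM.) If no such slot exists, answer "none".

16:30

Wyatt free within 08:00–20:00: 08:15–08:45, 09:45–11:15, 13:45–16:00, 16:30–20:00.
Wyatt ∩ Bob: 08:15–08:45, 09:45–11:15, 15:00–16:00, 16:30–19:45.
Wyatt ∩ Bob ∩ Mina: 10:15–11:15, 16:30–19:45.
Windows ≥ 75 min: 16:30–19:45.
Earliest such window starts at 16:30.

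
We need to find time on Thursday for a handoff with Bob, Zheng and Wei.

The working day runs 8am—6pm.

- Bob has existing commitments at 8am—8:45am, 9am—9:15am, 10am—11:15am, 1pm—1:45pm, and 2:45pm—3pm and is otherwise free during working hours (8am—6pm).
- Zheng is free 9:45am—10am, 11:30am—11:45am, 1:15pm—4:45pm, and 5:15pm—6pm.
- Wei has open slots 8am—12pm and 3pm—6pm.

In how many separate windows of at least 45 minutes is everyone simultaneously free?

2

Bob free within 08:00–18:00: 08:45–09:00, 09:15–10:00, 11:15–13:00, 13:45–14:45, 15:00–18:00.
Bob ∩ Zheng: 09:45–10:00, 11:30–11:45, 13:45–14:45, 15:00–16:45, 17:15–18:00.
Bob ∩ Zheng ∩ Wei: 09:45–10:00, 11:30–11:45, 15:00–16:45, 17:15–18:00.
Windows ≥ 45 min: 15:00–16:45, 17:15–18:00.
That's 2 windows.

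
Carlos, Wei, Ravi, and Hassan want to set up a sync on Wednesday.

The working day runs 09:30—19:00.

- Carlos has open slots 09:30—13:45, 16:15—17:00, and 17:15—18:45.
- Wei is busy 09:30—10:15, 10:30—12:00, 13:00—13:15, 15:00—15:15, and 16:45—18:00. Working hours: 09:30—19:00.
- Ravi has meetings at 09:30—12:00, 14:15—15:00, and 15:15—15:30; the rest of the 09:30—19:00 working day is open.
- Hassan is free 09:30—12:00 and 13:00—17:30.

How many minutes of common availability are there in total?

60 minutes

Wei free within 09:30–19:00: 10:15–10:30, 12:00–13:00, 13:15–15:00, 15:15–16:45, 18:00–19:00.
Ravi free within 09:30–19:00: 12:00–14:15, 15:00–15:15, 15:30–19:00.
Carlos ∩ Wei: 10:15–10:30, 12:00–13:00, 13:15–13:45, 16:15–16:45, 18:00–18:45.
Carlos ∩ Wei ∩ Ravi: 12:00–13:00, 13:15–13:45, 16:15–16:45, 18:00–18:45.
Carlos ∩ Wei ∩ Ravi ∩ Hassan: 13:15–13:45, 16:15–16:45.
Total common minutes: 30 + 30 = 60.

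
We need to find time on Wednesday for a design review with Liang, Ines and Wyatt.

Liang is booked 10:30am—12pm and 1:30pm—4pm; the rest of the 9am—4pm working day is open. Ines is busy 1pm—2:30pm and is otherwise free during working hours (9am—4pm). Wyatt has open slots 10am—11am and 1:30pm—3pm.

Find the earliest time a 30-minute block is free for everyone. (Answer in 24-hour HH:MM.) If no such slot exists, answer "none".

Liang free within 09:00–16:00: 09:00–10:30, 12:00–13:30.
Ines free within 09:00–16:00: 09:00–13:00, 14:30–16:00.
Liang ∩ Ines: 09:00–10:30, 12:00–13:00.
Liang ∩ Ines ∩ Wyatt: 10:00–10:30.
Windows ≥ 30 min: 10:00–10:30.
Earliest such window starts at 10:00.

10:00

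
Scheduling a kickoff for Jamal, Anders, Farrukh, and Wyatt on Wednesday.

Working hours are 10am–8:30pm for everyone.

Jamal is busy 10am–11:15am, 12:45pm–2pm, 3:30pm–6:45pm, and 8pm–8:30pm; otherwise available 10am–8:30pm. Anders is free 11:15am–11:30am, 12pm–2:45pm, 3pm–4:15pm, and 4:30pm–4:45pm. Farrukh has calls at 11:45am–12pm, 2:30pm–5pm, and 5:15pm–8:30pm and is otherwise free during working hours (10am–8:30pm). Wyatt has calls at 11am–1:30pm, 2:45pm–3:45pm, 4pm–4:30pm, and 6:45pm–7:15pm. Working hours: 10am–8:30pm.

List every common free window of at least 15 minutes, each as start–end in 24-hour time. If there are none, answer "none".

Jamal free within 10:00–20:30: 11:15–12:45, 14:00–15:30, 18:45–20:00.
Farrukh free within 10:00–20:30: 10:00–11:45, 12:00–14:30, 17:00–17:15.
Wyatt free within 10:00–20:30: 10:00–11:00, 13:30–14:45, 15:45–16:00, 16:30–18:45, 19:15–20:30.
Jamal ∩ Anders: 11:15–11:30, 12:00–12:45, 14:00–14:45, 15:00–15:30.
Jamal ∩ Anders ∩ Farrukh: 11:15–11:30, 12:00–12:45, 14:00–14:30.
Jamal ∩ Anders ∩ Farrukh ∩ Wyatt: 14:00–14:30.
Windows ≥ 15 min: 14:00–14:30.

14:00–14:30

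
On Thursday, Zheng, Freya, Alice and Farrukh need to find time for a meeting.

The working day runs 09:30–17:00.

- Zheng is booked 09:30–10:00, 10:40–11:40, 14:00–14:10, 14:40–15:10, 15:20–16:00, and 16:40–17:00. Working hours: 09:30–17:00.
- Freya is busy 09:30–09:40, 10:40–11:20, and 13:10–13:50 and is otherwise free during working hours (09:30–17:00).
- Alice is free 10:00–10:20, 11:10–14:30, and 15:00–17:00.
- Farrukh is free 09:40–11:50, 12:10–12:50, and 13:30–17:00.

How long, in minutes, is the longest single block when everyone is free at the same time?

40 minutes

Zheng free within 09:30–17:00: 10:00–10:40, 11:40–14:00, 14:10–14:40, 15:10–15:20, 16:00–16:40.
Freya free within 09:30–17:00: 09:40–10:40, 11:20–13:10, 13:50–17:00.
Zheng ∩ Freya: 10:00–10:40, 11:40–13:10, 13:50–14:00, 14:10–14:40, 15:10–15:20, 16:00–16:40.
Zheng ∩ Freya ∩ Alice: 10:00–10:20, 11:40–13:10, 13:50–14:00, 14:10–14:30, 15:10–15:20, 16:00–16:40.
Zheng ∩ Freya ∩ Alice ∩ Farrukh: 10:00–10:20, 11:40–11:50, 12:10–12:50, 13:50–14:00, 14:10–14:30, 15:10–15:20, 16:00–16:40.
Common window lengths: 20, 10, 40, 10, 20, 10, 40 min; longest is 40.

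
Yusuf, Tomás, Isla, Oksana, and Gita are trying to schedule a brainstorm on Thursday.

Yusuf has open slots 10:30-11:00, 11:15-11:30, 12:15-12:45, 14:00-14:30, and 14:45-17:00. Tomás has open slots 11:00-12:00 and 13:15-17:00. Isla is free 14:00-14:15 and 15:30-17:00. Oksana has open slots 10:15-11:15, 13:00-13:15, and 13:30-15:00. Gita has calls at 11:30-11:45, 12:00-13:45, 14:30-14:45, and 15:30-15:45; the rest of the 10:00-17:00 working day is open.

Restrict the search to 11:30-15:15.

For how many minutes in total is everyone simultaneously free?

15 minutes

Gita free within 10:00–17:00: 10:00–11:30, 11:45–12:00, 13:45–14:30, 14:45–15:30, 15:45–17:00.
Yusuf ∩ Tomás: 11:15–11:30, 14:00–14:30, 14:45–17:00.
Yusuf ∩ Tomás ∩ Isla: 14:00–14:15, 15:30–17:00.
Yusuf ∩ Tomás ∩ Isla ∩ Oksana: 14:00–14:15.
Yusuf ∩ Tomás ∩ Isla ∩ Oksana ∩ Gita: 14:00–14:15.
Restricted to 11:30–15:15: 14:00–14:15.
Total common minutes: 15.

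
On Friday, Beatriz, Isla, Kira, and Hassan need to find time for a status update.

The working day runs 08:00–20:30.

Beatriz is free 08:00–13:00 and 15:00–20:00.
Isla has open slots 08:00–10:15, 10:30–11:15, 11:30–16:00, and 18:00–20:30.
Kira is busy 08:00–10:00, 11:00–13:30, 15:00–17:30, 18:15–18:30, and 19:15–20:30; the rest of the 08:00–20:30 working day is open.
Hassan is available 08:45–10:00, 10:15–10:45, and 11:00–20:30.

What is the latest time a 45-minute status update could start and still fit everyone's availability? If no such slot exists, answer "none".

18:30

Kira free within 08:00–20:30: 10:00–11:00, 13:30–15:00, 17:30–18:15, 18:30–19:15.
Beatriz ∩ Isla: 08:00–10:15, 10:30–11:15, 11:30–13:00, 15:00–16:00, 18:00–20:00.
Beatriz ∩ Isla ∩ Kira: 10:00–10:15, 10:30–11:00, 18:00–18:15, 18:30–19:15.
Beatriz ∩ Isla ∩ Kira ∩ Hassan: 10:30–10:45, 18:00–18:15, 18:30–19:15.
Windows ≥ 45 min: 18:30–19:15.
Latest start in the last window 18:30–19:15 is 19:15 − 45 min = 18:30.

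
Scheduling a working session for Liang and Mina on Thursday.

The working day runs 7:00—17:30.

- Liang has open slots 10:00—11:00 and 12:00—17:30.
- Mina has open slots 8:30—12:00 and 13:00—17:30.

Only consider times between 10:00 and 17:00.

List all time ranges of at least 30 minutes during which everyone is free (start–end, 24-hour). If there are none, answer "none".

Liang ∩ Mina: 10:00–11:00, 13:00–17:30.
Restricted to 10:00–17:00: 10:00–11:00, 13:00–17:00.
Windows ≥ 30 min: 10:00–11:00, 13:00–17:00.

10:00–11:00, 13:00–17:00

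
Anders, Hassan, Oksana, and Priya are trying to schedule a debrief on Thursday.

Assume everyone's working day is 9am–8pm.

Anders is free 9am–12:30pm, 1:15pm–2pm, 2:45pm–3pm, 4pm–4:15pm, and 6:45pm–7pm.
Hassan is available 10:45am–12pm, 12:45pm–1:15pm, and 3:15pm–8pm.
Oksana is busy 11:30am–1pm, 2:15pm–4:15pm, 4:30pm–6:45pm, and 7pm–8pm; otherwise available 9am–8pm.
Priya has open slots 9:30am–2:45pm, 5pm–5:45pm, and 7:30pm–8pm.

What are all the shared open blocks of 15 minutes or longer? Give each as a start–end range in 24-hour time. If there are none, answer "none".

10:45–11:30

Oksana free within 09:00–20:00: 09:00–11:30, 13:00–14:15, 16:15–16:30, 18:45–19:00.
Anders ∩ Hassan: 10:45–12:00, 16:00–16:15, 18:45–19:00.
Anders ∩ Hassan ∩ Oksana: 10:45–11:30, 18:45–19:00.
Anders ∩ Hassan ∩ Oksana ∩ Priya: 10:45–11:30.
Windows ≥ 15 min: 10:45–11:30.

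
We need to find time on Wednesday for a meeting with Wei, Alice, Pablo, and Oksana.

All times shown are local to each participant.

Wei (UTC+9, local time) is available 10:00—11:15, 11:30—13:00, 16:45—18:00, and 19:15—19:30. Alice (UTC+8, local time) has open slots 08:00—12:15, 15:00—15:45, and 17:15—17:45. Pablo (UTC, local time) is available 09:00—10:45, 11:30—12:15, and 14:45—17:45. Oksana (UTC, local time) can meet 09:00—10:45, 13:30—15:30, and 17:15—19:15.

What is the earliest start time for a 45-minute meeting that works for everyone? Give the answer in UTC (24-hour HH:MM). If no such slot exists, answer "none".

none

Wei → UTC: 01:00–02:15, 02:30–04:00, 07:45–09:00, 10:15–10:30.
Alice → UTC: 00:00–04:15, 07:00–07:45, 09:15–09:45.
Pablo → UTC: 09:00–10:45, 11:30–12:15, 14:45–17:45.
Oksana → UTC: 09:00–10:45, 13:30–15:30, 17:15–19:15.
Wei ∩ Alice: 01:00–02:15, 02:30–04:00.
Wei ∩ Alice ∩ Pablo: (none).
Wei ∩ Alice ∩ Pablo ∩ Oksana: (none).
Windows ≥ 45 min: (none).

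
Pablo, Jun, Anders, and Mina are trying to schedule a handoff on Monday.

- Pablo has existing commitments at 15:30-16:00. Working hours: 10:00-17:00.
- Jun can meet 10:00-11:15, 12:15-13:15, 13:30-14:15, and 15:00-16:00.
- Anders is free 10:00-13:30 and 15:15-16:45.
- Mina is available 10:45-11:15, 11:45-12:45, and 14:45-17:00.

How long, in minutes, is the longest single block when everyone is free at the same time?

30 minutes

Pablo free within 10:00–17:00: 10:00–15:30, 16:00–17:00.
Pablo ∩ Jun: 10:00–11:15, 12:15–13:15, 13:30–14:15, 15:00–15:30.
Pablo ∩ Jun ∩ Anders: 10:00–11:15, 12:15–13:15, 15:15–15:30.
Pablo ∩ Jun ∩ Anders ∩ Mina: 10:45–11:15, 12:15–12:45, 15:15–15:30.
Common window lengths: 30, 30, 15 min; longest is 30.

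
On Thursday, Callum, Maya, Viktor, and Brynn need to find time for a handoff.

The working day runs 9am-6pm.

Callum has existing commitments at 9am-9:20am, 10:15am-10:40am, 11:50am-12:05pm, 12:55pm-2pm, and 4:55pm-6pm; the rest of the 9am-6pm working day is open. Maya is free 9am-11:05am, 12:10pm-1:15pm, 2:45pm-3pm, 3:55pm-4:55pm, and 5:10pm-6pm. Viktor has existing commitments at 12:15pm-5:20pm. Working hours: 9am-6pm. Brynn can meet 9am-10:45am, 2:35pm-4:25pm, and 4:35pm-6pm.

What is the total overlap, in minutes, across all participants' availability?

Callum free within 09:00–18:00: 09:20–10:15, 10:40–11:50, 12:05–12:55, 14:00–16:55.
Viktor free within 09:00–18:00: 09:00–12:15, 17:20–18:00.
Callum ∩ Maya: 09:20–10:15, 10:40–11:05, 12:10–12:55, 14:45–15:00, 15:55–16:55.
Callum ∩ Maya ∩ Viktor: 09:20–10:15, 10:40–11:05, 12:10–12:15.
Callum ∩ Maya ∩ Viktor ∩ Brynn: 09:20–10:15, 10:40–10:45.
Total common minutes: 55 + 5 = 60.

60 minutes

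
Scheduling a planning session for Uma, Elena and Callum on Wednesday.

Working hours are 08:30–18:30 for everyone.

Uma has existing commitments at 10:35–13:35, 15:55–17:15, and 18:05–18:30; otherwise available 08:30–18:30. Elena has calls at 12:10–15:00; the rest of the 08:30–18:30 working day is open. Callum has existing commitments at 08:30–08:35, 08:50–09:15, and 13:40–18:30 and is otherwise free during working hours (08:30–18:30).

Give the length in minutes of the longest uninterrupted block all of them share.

80 minutes

Uma free within 08:30–18:30: 08:30–10:35, 13:35–15:55, 17:15–18:05.
Elena free within 08:30–18:30: 08:30–12:10, 15:00–18:30.
Callum free within 08:30–18:30: 08:35–08:50, 09:15–13:40.
Uma ∩ Elena: 08:30–10:35, 15:00–15:55, 17:15–18:05.
Uma ∩ Elena ∩ Callum: 08:35–08:50, 09:15–10:35.
Common window lengths: 15, 80 min; longest is 80.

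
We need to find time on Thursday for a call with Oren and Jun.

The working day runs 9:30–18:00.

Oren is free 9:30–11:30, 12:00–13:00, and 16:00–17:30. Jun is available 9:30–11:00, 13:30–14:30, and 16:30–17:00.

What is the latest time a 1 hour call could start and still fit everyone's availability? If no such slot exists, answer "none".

10:00

Oren ∩ Jun: 09:30–11:00, 16:30–17:00.
Windows ≥ 60 min: 09:30–11:00.
Latest start in the last window 09:30–11:00 is 11:00 − 60 min = 10:00.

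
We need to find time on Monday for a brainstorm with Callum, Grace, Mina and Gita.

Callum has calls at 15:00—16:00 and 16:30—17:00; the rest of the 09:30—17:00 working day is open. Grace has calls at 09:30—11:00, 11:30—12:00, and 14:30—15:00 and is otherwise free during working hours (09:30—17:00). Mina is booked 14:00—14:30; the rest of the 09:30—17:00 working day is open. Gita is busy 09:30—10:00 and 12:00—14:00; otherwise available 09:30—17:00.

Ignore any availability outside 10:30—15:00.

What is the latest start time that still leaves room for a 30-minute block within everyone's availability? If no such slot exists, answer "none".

11:00

Callum free within 09:30–17:00: 09:30–15:00, 16:00–16:30.
Grace free within 09:30–17:00: 11:00–11:30, 12:00–14:30, 15:00–17:00.
Mina free within 09:30–17:00: 09:30–14:00, 14:30–17:00.
Gita free within 09:30–17:00: 10:00–12:00, 14:00–17:00.
Callum ∩ Grace: 11:00–11:30, 12:00–14:30, 16:00–16:30.
Callum ∩ Grace ∩ Mina: 11:00–11:30, 12:00–14:00, 16:00–16:30.
Callum ∩ Grace ∩ Mina ∩ Gita: 11:00–11:30, 16:00–16:30.
Restricted to 10:30–15:00: 11:00–11:30.
Windows ≥ 30 min: 11:00–11:30.
Latest start in the last window 11:00–11:30 is 11:30 − 30 min = 11:00.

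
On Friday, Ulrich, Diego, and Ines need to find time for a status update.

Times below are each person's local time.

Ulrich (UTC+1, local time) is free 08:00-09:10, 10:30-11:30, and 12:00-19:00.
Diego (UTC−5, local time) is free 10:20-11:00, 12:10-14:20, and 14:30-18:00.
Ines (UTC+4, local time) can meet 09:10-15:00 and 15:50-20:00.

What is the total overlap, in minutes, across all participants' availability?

40 minutes

Ulrich → UTC: 07:00–08:10, 09:30–10:30, 11:00–18:00.
Diego → UTC: 15:20–16:00, 17:10–19:20, 19:30–23:00.
Ines → UTC: 05:10–11:00, 11:50–16:00.
Ulrich ∩ Diego: 15:20–16:00, 17:10–18:00.
Ulrich ∩ Diego ∩ Ines: 15:20–16:00.
Total common minutes: 40.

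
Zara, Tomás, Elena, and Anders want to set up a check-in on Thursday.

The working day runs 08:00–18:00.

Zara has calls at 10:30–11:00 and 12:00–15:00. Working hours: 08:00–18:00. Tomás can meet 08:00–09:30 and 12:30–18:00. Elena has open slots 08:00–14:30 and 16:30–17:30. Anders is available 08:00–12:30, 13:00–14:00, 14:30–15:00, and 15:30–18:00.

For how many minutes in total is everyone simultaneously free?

150 minutes

Zara free within 08:00–18:00: 08:00–10:30, 11:00–12:00, 15:00–18:00.
Zara ∩ Tomás: 08:00–09:30, 15:00–18:00.
Zara ∩ Tomás ∩ Elena: 08:00–09:30, 16:30–17:30.
Zara ∩ Tomás ∩ Elena ∩ Anders: 08:00–09:30, 16:30–17:30.
Total common minutes: 90 + 60 = 150.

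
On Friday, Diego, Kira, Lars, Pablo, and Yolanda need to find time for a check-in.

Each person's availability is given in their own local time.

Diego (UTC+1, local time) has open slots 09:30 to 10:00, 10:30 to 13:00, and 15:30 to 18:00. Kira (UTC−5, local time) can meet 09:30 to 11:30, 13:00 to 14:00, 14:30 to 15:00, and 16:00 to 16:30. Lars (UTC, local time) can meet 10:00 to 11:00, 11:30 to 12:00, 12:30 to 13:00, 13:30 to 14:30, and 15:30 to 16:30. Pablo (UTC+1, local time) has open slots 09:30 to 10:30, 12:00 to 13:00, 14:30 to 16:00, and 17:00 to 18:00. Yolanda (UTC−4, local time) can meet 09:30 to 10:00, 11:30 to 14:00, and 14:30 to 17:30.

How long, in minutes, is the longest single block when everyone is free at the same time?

30 minutes

Diego → UTC: 08:30–09:00, 09:30–12:00, 14:30–17:00.
Kira → UTC: 14:30–16:30, 18:00–19:00, 19:30–20:00, 21:00–21:30.
Lars → UTC: 10:00–11:00, 11:30–12:00, 12:30–13:00, 13:30–14:30, 15:30–16:30.
Pablo → UTC: 08:30–09:30, 11:00–12:00, 13:30–15:00, 16:00–17:00.
Yolanda → UTC: 13:30–14:00, 15:30–18:00, 18:30–21:30.
Diego ∩ Kira: 14:30–16:30.
Diego ∩ Kira ∩ Lars: 15:30–16:30.
Diego ∩ Kira ∩ Lars ∩ Pablo: 16:00–16:30.
Diego ∩ Kira ∩ Lars ∩ Pablo ∩ Yolanda: 16:00–16:30.
Single common window of 30 minutes.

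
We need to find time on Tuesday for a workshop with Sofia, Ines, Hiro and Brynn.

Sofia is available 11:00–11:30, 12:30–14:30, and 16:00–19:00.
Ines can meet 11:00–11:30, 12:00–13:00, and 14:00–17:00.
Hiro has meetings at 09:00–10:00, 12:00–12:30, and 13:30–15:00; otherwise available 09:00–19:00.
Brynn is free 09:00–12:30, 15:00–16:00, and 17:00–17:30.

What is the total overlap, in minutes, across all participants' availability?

30 minutes

Hiro free within 09:00–19:00: 10:00–12:00, 12:30–13:30, 15:00–19:00.
Sofia ∩ Ines: 11:00–11:30, 12:30–13:00, 14:00–14:30, 16:00–17:00.
Sofia ∩ Ines ∩ Hiro: 11:00–11:30, 12:30–13:00, 16:00–17:00.
Sofia ∩ Ines ∩ Hiro ∩ Brynn: 11:00–11:30.
Total common minutes: 30.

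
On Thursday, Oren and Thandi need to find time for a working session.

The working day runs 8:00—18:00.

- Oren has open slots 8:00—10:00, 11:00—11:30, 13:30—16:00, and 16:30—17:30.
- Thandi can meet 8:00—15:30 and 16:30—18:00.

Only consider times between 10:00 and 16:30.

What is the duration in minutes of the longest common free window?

Oren ∩ Thandi: 08:00–10:00, 11:00–11:30, 13:30–15:30, 16:30–17:30.
Restricted to 10:00–16:30: 11:00–11:30, 13:30–15:30.
Common window lengths: 30, 120 min; longest is 120.

120 minutes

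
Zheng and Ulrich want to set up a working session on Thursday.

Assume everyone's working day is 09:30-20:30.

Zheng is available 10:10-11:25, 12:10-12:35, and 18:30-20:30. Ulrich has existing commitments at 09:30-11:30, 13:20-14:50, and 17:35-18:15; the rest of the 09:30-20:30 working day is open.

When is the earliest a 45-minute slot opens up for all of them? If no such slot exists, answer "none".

18:30

Ulrich free within 09:30–20:30: 11:30–13:20, 14:50–17:35, 18:15–20:30.
Zheng ∩ Ulrich: 12:10–12:35, 18:30–20:30.
Windows ≥ 45 min: 18:30–20:30.
Earliest such window starts at 18:30.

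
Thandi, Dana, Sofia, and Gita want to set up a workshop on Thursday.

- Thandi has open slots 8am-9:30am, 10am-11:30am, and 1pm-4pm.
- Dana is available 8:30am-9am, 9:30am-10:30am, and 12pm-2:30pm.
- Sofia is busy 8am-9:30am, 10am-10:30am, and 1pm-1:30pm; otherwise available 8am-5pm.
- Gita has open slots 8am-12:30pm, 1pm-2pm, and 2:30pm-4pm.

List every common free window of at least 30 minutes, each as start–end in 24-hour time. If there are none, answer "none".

Sofia free within 08:00–17:00: 09:30–10:00, 10:30–13:00, 13:30–17:00.
Thandi ∩ Dana: 08:30–09:00, 10:00–10:30, 13:00–14:30.
Thandi ∩ Dana ∩ Sofia: 13:30–14:30.
Thandi ∩ Dana ∩ Sofia ∩ Gita: 13:30–14:00.
Windows ≥ 30 min: 13:30–14:00.

13:30–14:00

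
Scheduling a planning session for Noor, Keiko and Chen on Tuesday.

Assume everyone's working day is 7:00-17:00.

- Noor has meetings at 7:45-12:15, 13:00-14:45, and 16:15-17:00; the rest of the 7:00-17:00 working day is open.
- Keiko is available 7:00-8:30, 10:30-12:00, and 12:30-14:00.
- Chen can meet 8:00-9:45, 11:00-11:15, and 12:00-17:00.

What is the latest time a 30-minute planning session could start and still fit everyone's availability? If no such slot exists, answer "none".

Noor free within 07:00–17:00: 07:00–07:45, 12:15–13:00, 14:45–16:15.
Noor ∩ Keiko: 07:00–07:45, 12:30–13:00.
Noor ∩ Keiko ∩ Chen: 12:30–13:00.
Windows ≥ 30 min: 12:30–13:00.
Latest start in the last window 12:30–13:00 is 13:00 − 30 min = 12:30.

12:30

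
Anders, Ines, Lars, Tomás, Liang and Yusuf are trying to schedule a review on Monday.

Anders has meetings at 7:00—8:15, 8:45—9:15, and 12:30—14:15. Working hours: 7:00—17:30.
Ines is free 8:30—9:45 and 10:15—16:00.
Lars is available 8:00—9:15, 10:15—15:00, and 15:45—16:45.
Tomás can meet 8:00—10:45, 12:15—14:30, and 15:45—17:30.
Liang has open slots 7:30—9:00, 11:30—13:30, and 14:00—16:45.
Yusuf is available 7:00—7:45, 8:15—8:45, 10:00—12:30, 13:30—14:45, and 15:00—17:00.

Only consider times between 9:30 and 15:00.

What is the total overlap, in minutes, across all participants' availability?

30 minutes

Anders free within 07:00–17:30: 08:15–08:45, 09:15–12:30, 14:15–17:30.
Anders ∩ Ines: 08:30–08:45, 09:15–09:45, 10:15–12:30, 14:15–16:00.
Anders ∩ Ines ∩ Lars: 08:30–08:45, 10:15–12:30, 14:15–15:00, 15:45–16:00.
Anders ∩ Ines ∩ Lars ∩ Tomás: 08:30–08:45, 10:15–10:45, 12:15–12:30, 14:15–14:30, 15:45–16:00.
Anders ∩ Ines ∩ Lars ∩ Tomás ∩ Liang: 08:30–08:45, 12:15–12:30, 14:15–14:30, 15:45–16:00.
Anders ∩ Ines ∩ Lars ∩ Tomás ∩ Liang ∩ Yusuf: 08:30–08:45, 12:15–12:30, 14:15–14:30, 15:45–16:00.
Restricted to 09:30–15:00: 12:15–12:30, 14:15–14:30.
Total common minutes: 15 + 15 = 30.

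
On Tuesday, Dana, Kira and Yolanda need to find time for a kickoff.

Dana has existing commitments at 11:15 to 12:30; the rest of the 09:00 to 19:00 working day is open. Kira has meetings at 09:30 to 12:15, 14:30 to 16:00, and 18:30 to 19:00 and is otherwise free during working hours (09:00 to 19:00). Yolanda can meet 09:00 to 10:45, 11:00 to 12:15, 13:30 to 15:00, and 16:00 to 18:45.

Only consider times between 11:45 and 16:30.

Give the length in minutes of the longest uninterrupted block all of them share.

Dana free within 09:00–19:00: 09:00–11:15, 12:30–19:00.
Kira free within 09:00–19:00: 09:00–09:30, 12:15–14:30, 16:00–18:30.
Dana ∩ Kira: 09:00–09:30, 12:30–14:30, 16:00–18:30.
Dana ∩ Kira ∩ Yolanda: 09:00–09:30, 13:30–14:30, 16:00–18:30.
Restricted to 11:45–16:30: 13:30–14:30, 16:00–16:30.
Common window lengths: 60, 30 min; longest is 60.

60 minutes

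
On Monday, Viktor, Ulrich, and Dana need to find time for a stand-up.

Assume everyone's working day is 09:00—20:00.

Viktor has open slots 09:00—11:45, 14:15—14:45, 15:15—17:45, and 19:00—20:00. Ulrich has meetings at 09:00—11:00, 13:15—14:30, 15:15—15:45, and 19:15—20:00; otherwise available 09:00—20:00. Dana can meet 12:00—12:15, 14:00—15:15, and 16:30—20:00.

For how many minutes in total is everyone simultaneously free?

Ulrich free within 09:00–20:00: 11:00–13:15, 14:30–15:15, 15:45–19:15.
Viktor ∩ Ulrich: 11:00–11:45, 14:30–14:45, 15:45–17:45, 19:00–19:15.
Viktor ∩ Ulrich ∩ Dana: 14:30–14:45, 16:30–17:45, 19:00–19:15.
Total common minutes: 15 + 75 + 15 = 105.

105 minutes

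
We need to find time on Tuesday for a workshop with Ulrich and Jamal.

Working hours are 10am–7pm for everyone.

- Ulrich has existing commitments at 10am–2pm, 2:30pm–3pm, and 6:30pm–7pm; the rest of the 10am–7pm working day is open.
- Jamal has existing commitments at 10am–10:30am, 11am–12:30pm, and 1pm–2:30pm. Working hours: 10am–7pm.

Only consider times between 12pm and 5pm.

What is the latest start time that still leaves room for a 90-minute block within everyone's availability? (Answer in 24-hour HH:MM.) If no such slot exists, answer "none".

15:30

Ulrich free within 10:00–19:00: 14:00–14:30, 15:00–18:30.
Jamal free within 10:00–19:00: 10:30–11:00, 12:30–13:00, 14:30–19:00.
Ulrich ∩ Jamal: 15:00–18:30.
Restricted to 12:00–17:00: 15:00–17:00.
Windows ≥ 90 min: 15:00–17:00.
Latest start in the last window 15:00–17:00 is 17:00 − 90 min = 15:30.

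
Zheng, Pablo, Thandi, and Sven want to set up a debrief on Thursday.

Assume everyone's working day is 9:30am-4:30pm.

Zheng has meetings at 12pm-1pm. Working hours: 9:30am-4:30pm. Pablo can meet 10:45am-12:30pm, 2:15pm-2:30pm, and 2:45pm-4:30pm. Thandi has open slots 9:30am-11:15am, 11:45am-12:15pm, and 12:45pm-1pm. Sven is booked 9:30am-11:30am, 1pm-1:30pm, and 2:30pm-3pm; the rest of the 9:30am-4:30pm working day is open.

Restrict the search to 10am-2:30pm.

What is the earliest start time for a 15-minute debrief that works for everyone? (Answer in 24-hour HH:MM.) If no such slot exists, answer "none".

Zheng free within 09:30–16:30: 09:30–12:00, 13:00–16:30.
Sven free within 09:30–16:30: 11:30–13:00, 13:30–14:30, 15:00–16:30.
Zheng ∩ Pablo: 10:45–12:00, 14:15–14:30, 14:45–16:30.
Zheng ∩ Pablo ∩ Thandi: 10:45–11:15, 11:45–12:00.
Zheng ∩ Pablo ∩ Thandi ∩ Sven: 11:45–12:00.
Restricted to 10:00–14:30: 11:45–12:00.
Windows ≥ 15 min: 11:45–12:00.
Earliest such window starts at 11:45.

11:45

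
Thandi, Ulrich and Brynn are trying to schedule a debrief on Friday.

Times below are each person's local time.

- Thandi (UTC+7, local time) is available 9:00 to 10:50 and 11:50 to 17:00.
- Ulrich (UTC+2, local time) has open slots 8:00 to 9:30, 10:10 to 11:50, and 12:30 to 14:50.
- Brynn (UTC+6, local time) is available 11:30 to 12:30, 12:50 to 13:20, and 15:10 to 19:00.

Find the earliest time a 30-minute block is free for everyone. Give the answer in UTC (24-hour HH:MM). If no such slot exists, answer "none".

Thandi → UTC: 02:00–03:50, 04:50–10:00.
Ulrich → UTC: 06:00–07:30, 08:10–09:50, 10:30–12:50.
Brynn → UTC: 05:30–06:30, 06:50–07:20, 09:10–13:00.
Thandi ∩ Ulrich: 06:00–07:30, 08:10–09:50.
Thandi ∩ Ulrich ∩ Brynn: 06:00–06:30, 06:50–07:20, 09:10–09:50.
Windows ≥ 30 min: 06:00–06:30, 06:50–07:20, 09:10–09:50.
Earliest such window starts at 06:00.

06:00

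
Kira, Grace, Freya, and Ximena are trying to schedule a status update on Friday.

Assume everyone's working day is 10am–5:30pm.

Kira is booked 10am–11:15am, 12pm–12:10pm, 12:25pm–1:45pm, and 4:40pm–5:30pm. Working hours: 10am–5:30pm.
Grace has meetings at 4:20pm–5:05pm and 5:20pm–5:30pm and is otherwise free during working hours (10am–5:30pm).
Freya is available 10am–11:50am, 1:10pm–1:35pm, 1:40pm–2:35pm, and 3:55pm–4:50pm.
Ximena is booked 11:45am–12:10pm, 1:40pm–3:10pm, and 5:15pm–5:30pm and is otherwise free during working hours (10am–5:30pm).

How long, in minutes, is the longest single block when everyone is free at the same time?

30 minutes

Kira free within 10:00–17:30: 11:15–12:00, 12:10–12:25, 13:45–16:40.
Grace free within 10:00–17:30: 10:00–16:20, 17:05–17:20.
Ximena free within 10:00–17:30: 10:00–11:45, 12:10–13:40, 15:10–17:15.
Kira ∩ Grace: 11:15–12:00, 12:10–12:25, 13:45–16:20.
Kira ∩ Grace ∩ Freya: 11:15–11:50, 13:45–14:35, 15:55–16:20.
Kira ∩ Grace ∩ Freya ∩ Ximena: 11:15–11:45, 15:55–16:20.
Common window lengths: 30, 25 min; longest is 30.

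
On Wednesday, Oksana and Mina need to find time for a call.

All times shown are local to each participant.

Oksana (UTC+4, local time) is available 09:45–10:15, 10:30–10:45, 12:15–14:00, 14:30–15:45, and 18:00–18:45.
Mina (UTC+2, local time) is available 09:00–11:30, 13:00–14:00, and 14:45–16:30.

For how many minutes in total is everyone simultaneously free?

150 minutes

Oksana → UTC: 05:45–06:15, 06:30–06:45, 08:15–10:00, 10:30–11:45, 14:00–14:45.
Mina → UTC: 07:00–09:30, 11:00–12:00, 12:45–14:30.
Oksana ∩ Mina: 08:15–09:30, 11:00–11:45, 14:00–14:30.
Total common minutes: 75 + 45 + 30 = 150.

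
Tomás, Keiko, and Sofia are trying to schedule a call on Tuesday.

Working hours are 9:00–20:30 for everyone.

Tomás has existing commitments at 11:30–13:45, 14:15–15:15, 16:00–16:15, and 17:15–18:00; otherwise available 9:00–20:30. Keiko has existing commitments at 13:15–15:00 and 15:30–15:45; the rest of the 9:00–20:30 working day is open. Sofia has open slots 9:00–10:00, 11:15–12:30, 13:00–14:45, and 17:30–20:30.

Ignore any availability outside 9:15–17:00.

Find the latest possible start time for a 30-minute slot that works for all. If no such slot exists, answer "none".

09:30

Tomás free within 09:00–20:30: 09:00–11:30, 13:45–14:15, 15:15–16:00, 16:15–17:15, 18:00–20:30.
Keiko free within 09:00–20:30: 09:00–13:15, 15:00–15:30, 15:45–20:30.
Tomás ∩ Keiko: 09:00–11:30, 15:15–15:30, 15:45–16:00, 16:15–17:15, 18:00–20:30.
Tomás ∩ Keiko ∩ Sofia: 09:00–10:00, 11:15–11:30, 18:00–20:30.
Restricted to 09:15–17:00: 09:15–10:00, 11:15–11:30.
Windows ≥ 30 min: 09:15–10:00.
Latest start in the last window 09:15–10:00 is 10:00 − 30 min = 09:30.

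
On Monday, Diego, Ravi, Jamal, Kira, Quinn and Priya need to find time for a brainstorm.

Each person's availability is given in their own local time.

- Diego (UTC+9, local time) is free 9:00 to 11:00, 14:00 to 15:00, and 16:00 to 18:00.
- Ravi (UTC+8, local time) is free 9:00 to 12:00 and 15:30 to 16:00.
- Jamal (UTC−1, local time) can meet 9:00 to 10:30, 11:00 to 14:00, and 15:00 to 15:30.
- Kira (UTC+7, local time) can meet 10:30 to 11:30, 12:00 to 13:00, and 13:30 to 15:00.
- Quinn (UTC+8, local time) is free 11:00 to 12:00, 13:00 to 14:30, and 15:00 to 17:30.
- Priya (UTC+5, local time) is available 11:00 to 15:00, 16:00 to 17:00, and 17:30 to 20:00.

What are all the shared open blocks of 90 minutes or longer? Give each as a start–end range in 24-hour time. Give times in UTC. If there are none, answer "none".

Diego → UTC: 00:00–02:00, 05:00–06:00, 07:00–09:00.
Ravi → UTC: 01:00–04:00, 07:30–08:00.
Jamal → UTC: 10:00–11:30, 12:00–15:00, 16:00–16:30.
Kira → UTC: 03:30–04:30, 05:00–06:00, 06:30–08:00.
Quinn → UTC: 03:00–04:00, 05:00–06:30, 07:00–09:30.
Priya → UTC: 06:00–10:00, 11:00–12:00, 12:30–15:00.
Diego ∩ Ravi: 01:00–02:00, 07:30–08:00.
Diego ∩ Ravi ∩ Jamal: (none).
Diego ∩ Ravi ∩ Jamal ∩ Kira: (none).
Diego ∩ Ravi ∩ Jamal ∩ Kira ∩ Quinn: (none).
Diego ∩ Ravi ∩ Jamal ∩ Kira ∩ Quinn ∩ Priya: (none).
Windows ≥ 90 min: (none).

none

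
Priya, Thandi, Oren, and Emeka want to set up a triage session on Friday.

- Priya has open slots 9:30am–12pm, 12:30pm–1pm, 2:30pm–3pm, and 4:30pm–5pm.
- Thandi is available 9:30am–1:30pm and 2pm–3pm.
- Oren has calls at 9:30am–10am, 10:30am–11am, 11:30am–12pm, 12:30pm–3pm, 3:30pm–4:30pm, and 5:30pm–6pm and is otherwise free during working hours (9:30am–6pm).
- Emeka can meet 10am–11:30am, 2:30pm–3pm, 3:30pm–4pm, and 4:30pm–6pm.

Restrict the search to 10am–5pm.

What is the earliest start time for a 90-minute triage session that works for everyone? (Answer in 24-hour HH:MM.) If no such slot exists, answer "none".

Oren free within 09:30–18:00: 10:00–10:30, 11:00–11:30, 12:00–12:30, 15:00–15:30, 16:30–17:30.
Priya ∩ Thandi: 09:30–12:00, 12:30–13:00, 14:30–15:00.
Priya ∩ Thandi ∩ Oren: 10:00–10:30, 11:00–11:30.
Priya ∩ Thandi ∩ Oren ∩ Emeka: 10:00–10:30, 11:00–11:30.
Restricted to 10:00–17:00: 10:00–10:30, 11:00–11:30.
Windows ≥ 90 min: (none).

none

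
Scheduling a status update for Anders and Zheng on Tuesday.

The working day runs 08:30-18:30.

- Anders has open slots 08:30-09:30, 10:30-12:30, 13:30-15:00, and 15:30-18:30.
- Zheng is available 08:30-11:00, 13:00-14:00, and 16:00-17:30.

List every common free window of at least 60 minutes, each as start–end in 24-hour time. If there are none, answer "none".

Anders ∩ Zheng: 08:30–09:30, 10:30–11:00, 13:30–14:00, 16:00–17:30.
Windows ≥ 60 min: 08:30–09:30, 16:00–17:30.

08:30–09:30, 16:00–17:30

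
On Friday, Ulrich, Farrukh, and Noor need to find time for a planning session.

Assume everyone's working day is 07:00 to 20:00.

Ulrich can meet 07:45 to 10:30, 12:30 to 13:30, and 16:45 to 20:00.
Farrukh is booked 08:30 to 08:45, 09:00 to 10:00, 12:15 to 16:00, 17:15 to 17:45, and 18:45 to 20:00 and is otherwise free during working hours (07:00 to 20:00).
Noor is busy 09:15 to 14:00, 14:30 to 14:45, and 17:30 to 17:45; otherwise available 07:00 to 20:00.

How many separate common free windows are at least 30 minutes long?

3

Farrukh free within 07:00–20:00: 07:00–08:30, 08:45–09:00, 10:00–12:15, 16:00–17:15, 17:45–18:45.
Noor free within 07:00–20:00: 07:00–09:15, 14:00–14:30, 14:45–17:30, 17:45–20:00.
Ulrich ∩ Farrukh: 07:45–08:30, 08:45–09:00, 10:00–10:30, 16:45–17:15, 17:45–18:45.
Ulrich ∩ Farrukh ∩ Noor: 07:45–08:30, 08:45–09:00, 16:45–17:15, 17:45–18:45.
Windows ≥ 30 min: 07:45–08:30, 16:45–17:15, 17:45–18:45.
That's 3 windows.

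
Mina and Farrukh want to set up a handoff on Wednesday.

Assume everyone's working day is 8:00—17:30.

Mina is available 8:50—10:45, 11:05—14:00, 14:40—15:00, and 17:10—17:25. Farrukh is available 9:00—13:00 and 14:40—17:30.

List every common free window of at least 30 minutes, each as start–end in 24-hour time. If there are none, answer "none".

09:00–10:45, 11:05–13:00

Mina ∩ Farrukh: 09:00–10:45, 11:05–13:00, 14:40–15:00, 17:10–17:25.
Windows ≥ 30 min: 09:00–10:45, 11:05–13:00.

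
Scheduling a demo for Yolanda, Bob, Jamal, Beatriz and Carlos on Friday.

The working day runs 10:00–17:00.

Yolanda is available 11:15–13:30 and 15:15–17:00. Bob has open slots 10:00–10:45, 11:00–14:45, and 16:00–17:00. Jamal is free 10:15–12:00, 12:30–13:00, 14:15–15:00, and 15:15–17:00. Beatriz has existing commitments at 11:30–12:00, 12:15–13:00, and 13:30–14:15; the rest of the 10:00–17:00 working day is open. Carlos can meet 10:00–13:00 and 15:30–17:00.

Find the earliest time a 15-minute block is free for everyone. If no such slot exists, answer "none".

Beatriz free within 10:00–17:00: 10:00–11:30, 12:00–12:15, 13:00–13:30, 14:15–17:00.
Yolanda ∩ Bob: 11:15–13:30, 16:00–17:00.
Yolanda ∩ Bob ∩ Jamal: 11:15–12:00, 12:30–13:00, 16:00–17:00.
Yolanda ∩ Bob ∩ Jamal ∩ Beatriz: 11:15–11:30, 16:00–17:00.
Yolanda ∩ Bob ∩ Jamal ∩ Beatriz ∩ Carlos: 11:15–11:30, 16:00–17:00.
Windows ≥ 15 min: 11:15–11:30, 16:00–17:00.
Earliest such window starts at 11:15.

11:15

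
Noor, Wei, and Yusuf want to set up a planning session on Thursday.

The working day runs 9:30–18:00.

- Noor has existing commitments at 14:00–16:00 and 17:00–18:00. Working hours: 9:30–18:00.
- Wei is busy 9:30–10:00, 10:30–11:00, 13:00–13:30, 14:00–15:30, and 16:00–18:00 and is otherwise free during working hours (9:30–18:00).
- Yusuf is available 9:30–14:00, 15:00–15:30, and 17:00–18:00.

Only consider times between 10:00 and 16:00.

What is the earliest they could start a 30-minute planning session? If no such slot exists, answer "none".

Noor free within 09:30–18:00: 09:30–14:00, 16:00–17:00.
Wei free within 09:30–18:00: 10:00–10:30, 11:00–13:00, 13:30–14:00, 15:30–16:00.
Noor ∩ Wei: 10:00–10:30, 11:00–13:00, 13:30–14:00.
Noor ∩ Wei ∩ Yusuf: 10:00–10:30, 11:00–13:00, 13:30–14:00.
Restricted to 10:00–16:00: 10:00–10:30, 11:00–13:00, 13:30–14:00.
Windows ≥ 30 min: 10:00–10:30, 11:00–13:00, 13:30–14:00.
Earliest such window starts at 10:00.

10:00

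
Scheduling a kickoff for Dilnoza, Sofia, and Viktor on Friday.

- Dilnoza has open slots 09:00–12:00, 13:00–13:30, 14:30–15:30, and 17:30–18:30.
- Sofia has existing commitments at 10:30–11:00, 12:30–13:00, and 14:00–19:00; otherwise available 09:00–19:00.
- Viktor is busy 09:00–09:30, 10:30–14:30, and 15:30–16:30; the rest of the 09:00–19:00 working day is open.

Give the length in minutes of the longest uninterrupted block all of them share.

Sofia free within 09:00–19:00: 09:00–10:30, 11:00–12:30, 13:00–14:00.
Viktor free within 09:00–19:00: 09:30–10:30, 14:30–15:30, 16:30–19:00.
Dilnoza ∩ Sofia: 09:00–10:30, 11:00–12:00, 13:00–13:30.
Dilnoza ∩ Sofia ∩ Viktor: 09:30–10:30.
Single common window of 60 minutes.

60 minutes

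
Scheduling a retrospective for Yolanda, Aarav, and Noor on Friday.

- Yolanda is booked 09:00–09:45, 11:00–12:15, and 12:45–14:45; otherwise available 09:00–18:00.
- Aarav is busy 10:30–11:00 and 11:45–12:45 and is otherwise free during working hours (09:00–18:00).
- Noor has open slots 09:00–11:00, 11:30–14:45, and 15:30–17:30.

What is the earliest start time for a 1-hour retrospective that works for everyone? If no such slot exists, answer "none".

15:30

Yolanda free within 09:00–18:00: 09:45–11:00, 12:15–12:45, 14:45–18:00.
Aarav free within 09:00–18:00: 09:00–10:30, 11:00–11:45, 12:45–18:00.
Yolanda ∩ Aarav: 09:45–10:30, 14:45–18:00.
Yolanda ∩ Aarav ∩ Noor: 09:45–10:30, 15:30–17:30.
Windows ≥ 60 min: 15:30–17:30.
Earliest such window starts at 15:30.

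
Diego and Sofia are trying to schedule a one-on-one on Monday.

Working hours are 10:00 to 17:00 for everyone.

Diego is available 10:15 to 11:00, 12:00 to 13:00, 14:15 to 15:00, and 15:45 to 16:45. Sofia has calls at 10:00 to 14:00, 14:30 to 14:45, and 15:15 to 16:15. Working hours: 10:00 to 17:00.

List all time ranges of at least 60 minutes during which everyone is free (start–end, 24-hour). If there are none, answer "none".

Sofia free within 10:00–17:00: 14:00–14:30, 14:45–15:15, 16:15–17:00.
Diego ∩ Sofia: 14:15–14:30, 14:45–15:00, 16:15–16:45.
Windows ≥ 60 min: (none).

none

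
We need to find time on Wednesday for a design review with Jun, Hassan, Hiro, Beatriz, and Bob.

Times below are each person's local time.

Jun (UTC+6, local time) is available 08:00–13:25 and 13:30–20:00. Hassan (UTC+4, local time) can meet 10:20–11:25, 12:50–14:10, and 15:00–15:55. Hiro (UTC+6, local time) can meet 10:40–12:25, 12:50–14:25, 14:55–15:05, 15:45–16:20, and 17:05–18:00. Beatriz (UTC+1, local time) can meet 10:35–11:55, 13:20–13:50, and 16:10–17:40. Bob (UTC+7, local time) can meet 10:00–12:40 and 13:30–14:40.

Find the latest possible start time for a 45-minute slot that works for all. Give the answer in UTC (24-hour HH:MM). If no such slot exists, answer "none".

Jun → UTC: 02:00–07:25, 07:30–14:00.
Hassan → UTC: 06:20–07:25, 08:50–10:10, 11:00–11:55.
Hiro → UTC: 04:40–06:25, 06:50–08:25, 08:55–09:05, 09:45–10:20, 11:05–12:00.
Beatriz → UTC: 09:35–10:55, 12:20–12:50, 15:10–16:40.
Bob → UTC: 03:00–05:40, 06:30–07:40.
Jun ∩ Hassan: 06:20–07:25, 08:50–10:10, 11:00–11:55.
Jun ∩ Hassan ∩ Hiro: 06:20–06:25, 06:50–07:25, 08:55–09:05, 09:45–10:10, 11:05–11:55.
Jun ∩ Hassan ∩ Hiro ∩ Beatriz: 09:45–10:10.
Jun ∩ Hassan ∩ Hiro ∩ Beatriz ∩ Bob: (none).
Windows ≥ 45 min: (none).

none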